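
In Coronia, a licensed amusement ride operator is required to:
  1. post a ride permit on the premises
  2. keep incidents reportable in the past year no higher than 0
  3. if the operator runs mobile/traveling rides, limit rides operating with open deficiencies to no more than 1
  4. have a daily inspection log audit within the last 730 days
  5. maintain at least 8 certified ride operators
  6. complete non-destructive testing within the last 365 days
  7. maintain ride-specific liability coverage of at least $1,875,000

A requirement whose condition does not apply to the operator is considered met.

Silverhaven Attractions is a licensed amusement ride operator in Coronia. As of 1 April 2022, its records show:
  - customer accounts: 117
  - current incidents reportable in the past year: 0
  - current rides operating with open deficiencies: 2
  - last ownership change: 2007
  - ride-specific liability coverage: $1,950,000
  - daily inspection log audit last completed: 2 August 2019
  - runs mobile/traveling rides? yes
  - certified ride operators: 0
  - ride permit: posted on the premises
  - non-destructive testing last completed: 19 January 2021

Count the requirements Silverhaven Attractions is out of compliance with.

1. ride permit present → met
2. incidents reportable in the past year 0 ≤ 0 → met
3. condition 'runs mobile/traveling rides' holds; rides operating with open deficiencies 2 > 1 → not met
4. daily inspection log audit 973 days ago vs limit 730 → not met
5. certified ride operators 0 < 8 → not met
6. non-destructive testing 437 days ago vs limit 365 → not met
7. ride-specific liability coverage $1,950,000 ≥ $1,875,000 → met
Not met: 4 of 7

4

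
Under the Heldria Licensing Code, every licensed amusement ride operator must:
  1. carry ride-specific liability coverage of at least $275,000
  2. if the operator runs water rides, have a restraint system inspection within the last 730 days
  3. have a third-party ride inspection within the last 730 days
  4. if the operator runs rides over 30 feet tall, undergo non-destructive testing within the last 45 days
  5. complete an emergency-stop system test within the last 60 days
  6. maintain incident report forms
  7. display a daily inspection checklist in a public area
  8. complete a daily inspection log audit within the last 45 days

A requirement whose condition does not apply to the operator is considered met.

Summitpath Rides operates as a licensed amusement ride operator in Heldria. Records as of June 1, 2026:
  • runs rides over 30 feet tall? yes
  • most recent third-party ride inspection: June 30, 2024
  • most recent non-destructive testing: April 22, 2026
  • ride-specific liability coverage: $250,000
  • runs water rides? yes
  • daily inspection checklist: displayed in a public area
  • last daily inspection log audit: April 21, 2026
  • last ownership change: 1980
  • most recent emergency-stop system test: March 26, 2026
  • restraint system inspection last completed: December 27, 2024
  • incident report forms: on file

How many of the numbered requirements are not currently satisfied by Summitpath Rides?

2

1. ride-specific liability coverage $250,000 < $275,000 → not met
2. condition 'runs water rides' holds; restraint system inspection 521 days ago vs limit 730 → met
3. third-party ride inspection 701 days ago vs limit 730 → met
4. condition 'runs rides over 30 feet tall' holds; non-destructive testing 40 days ago vs limit 45 → met
5. emergency-stop system test 67 days ago vs limit 60 → not met
6. incident report forms present → met
7. daily inspection checklist present → met
8. daily inspection log audit 41 days ago vs limit 45 → met
Not met: 2 of 8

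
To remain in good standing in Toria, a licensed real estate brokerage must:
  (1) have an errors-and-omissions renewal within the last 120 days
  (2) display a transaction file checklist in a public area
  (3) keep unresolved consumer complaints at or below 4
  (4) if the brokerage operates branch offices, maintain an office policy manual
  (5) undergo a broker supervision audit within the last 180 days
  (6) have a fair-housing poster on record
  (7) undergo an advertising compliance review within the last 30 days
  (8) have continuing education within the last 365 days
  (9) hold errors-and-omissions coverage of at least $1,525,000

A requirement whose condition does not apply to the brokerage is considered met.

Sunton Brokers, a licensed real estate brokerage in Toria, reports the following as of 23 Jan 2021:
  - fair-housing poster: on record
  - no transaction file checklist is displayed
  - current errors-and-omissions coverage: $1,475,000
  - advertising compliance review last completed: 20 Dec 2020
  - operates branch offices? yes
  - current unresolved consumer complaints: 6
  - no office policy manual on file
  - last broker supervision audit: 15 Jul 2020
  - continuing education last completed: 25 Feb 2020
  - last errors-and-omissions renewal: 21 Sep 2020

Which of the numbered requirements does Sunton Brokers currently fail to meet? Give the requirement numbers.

1, 2, 3, 4, 5, 7, 9

1. errors-and-omissions renewal 124 days ago vs limit 120 → not met
2. transaction file checklist absent → not met
3. unresolved consumer complaints 6 > 4 → not met
4. condition 'operates branch offices' holds; office policy manual absent → not met
5. broker supervision audit 192 days ago vs limit 180 → not met
6. fair-housing poster present → met
7. advertising compliance review 34 days ago vs limit 30 → not met
8. continuing education 333 days ago vs limit 365 → met
9. errors-and-omissions coverage $1,475,000 < $1,525,000 → not met
Not met: 1, 2, 3, 4, 5, 7, 9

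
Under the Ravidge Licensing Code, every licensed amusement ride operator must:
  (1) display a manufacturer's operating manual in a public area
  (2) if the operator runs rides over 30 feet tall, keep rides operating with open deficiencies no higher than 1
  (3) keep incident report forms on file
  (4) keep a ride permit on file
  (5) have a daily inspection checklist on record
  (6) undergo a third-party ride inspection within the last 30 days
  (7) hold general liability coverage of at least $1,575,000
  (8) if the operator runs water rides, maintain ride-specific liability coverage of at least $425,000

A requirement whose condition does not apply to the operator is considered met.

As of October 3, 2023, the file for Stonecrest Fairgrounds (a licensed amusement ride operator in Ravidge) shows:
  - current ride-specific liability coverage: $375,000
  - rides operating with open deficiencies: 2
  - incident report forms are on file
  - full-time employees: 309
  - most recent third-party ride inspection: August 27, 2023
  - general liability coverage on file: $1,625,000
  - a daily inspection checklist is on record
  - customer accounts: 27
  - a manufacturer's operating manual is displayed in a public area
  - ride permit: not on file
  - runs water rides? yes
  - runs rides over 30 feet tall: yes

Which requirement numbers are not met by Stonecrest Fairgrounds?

1. manufacturer's operating manual present → met
2. condition 'runs rides over 30 feet tall' holds; rides operating with open deficiencies 2 > 1 → not met
3. incident report forms present → met
4. ride permit absent → not met
5. daily inspection checklist present → met
6. third-party ride inspection 37 days ago vs limit 30 → not met
7. general liability coverage $1,625,000 ≥ $1,575,000 → met
8. condition 'runs water rides' holds; ride-specific liability coverage $375,000 < $425,000 → not met
Not met: 2, 4, 6, 8

2, 4, 6, 8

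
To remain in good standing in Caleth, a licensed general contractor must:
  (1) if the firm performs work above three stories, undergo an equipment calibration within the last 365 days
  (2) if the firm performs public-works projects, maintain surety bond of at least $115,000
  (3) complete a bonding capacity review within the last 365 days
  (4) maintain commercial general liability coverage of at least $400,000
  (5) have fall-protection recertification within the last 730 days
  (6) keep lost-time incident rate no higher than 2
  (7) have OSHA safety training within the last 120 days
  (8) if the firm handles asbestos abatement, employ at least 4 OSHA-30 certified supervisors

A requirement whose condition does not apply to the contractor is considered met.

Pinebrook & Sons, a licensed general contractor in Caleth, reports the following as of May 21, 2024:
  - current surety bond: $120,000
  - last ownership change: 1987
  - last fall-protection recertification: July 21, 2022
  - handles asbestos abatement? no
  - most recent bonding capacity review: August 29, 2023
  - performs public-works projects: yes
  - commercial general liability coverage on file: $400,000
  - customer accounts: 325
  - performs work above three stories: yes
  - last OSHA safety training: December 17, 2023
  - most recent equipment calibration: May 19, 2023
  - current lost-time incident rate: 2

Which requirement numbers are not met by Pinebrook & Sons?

1, 7

1. condition 'performs work above three stories' holds; equipment calibration 368 days ago vs limit 365 → not met
2. condition 'performs public-works projects' holds; surety bond $120,000 ≥ $115,000 → met
3. bonding capacity review 266 days ago vs limit 365 → met
4. commercial general liability coverage $400,000 ≥ $400,000 → met
5. fall-protection recertification 670 days ago vs limit 730 → met
6. lost-time incident rate 2 ≤ 2 → met
7. OSHA safety training 156 days ago vs limit 120 → not met
8. condition 'handles asbestos abatement' does not hold → requirement n/a → met
Not met: 1, 7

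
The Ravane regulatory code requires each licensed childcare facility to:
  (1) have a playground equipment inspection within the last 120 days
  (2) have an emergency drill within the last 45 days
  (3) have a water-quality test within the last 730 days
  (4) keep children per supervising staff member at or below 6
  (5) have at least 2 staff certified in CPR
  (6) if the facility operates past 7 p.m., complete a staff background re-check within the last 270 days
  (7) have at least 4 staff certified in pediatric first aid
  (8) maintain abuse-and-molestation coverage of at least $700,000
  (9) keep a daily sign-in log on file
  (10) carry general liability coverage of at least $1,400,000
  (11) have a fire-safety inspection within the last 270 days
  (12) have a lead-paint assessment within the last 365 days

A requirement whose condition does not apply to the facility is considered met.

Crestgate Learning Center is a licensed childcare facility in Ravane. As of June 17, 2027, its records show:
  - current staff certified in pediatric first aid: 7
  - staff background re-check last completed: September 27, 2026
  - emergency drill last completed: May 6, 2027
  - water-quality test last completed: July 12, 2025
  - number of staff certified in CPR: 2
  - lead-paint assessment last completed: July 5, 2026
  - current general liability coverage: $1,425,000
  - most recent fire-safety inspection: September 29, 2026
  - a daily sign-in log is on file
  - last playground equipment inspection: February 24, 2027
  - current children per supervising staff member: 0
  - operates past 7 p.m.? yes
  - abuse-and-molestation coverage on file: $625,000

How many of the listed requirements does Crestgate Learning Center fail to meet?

1. playground equipment inspection 113 days ago vs limit 120 → met
2. emergency drill 42 days ago vs limit 45 → met
3. water-quality test 705 days ago vs limit 730 → met
4. children per supervising staff member 0 ≤ 6 → met
5. staff certified in CPR 2 ≥ 2 → met
6. condition 'operates past 7 p.m.' holds; staff background re-check 263 days ago vs limit 270 → met
7. staff certified in pediatric first aid 7 ≥ 4 → met
8. abuse-and-molestation coverage $625,000 < $700,000 → not met
9. daily sign-in log present → met
10. general liability coverage $1,425,000 ≥ $1,400,000 → met
11. fire-safety inspection 261 days ago vs limit 270 → met
12. lead-paint assessment 347 days ago vs limit 365 → met
Not met: 1 of 12

1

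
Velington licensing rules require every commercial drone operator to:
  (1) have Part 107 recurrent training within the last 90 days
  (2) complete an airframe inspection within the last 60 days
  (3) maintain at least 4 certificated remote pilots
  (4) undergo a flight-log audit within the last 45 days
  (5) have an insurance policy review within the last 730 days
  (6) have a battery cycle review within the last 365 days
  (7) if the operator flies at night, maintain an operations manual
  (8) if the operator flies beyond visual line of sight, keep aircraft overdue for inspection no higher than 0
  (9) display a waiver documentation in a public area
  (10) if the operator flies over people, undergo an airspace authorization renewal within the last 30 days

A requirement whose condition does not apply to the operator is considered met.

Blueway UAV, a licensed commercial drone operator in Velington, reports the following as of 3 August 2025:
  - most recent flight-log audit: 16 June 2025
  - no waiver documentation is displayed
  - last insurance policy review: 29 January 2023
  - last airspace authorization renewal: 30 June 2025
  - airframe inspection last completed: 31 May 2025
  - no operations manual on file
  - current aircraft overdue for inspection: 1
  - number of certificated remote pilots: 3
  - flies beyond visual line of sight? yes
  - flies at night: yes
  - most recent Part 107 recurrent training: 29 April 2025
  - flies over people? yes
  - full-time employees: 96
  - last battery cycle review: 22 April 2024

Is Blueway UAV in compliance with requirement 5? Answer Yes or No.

5. insurance policy review 917 days ago vs limit 730 → not met

No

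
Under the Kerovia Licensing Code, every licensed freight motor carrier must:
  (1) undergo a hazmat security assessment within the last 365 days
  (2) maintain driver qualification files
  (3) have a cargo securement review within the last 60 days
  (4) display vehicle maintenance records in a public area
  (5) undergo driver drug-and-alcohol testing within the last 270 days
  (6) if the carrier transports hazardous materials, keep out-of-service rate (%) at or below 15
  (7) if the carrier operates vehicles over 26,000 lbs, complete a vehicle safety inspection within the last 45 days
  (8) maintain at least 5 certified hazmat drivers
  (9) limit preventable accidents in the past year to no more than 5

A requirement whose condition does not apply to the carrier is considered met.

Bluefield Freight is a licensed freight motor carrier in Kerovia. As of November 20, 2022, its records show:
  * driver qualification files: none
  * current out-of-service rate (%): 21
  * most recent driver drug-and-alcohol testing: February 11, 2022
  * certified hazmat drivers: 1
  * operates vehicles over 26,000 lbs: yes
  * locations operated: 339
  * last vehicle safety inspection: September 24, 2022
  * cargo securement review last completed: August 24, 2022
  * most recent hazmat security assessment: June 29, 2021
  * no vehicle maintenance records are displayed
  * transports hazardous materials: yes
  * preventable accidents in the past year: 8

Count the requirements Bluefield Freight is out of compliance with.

1. hazmat security assessment 509 days ago vs limit 365 → not met
2. driver qualification files absent → not met
3. cargo securement review 88 days ago vs limit 60 → not met
4. vehicle maintenance records absent → not met
5. driver drug-and-alcohol testing 282 days ago vs limit 270 → not met
6. condition 'transports hazardous materials' holds; out-of-service rate (%) 21 > 15 → not met
7. condition 'operates vehicles over 26,000 lbs' holds; vehicle safety inspection 57 days ago vs limit 45 → not met
8. certified hazmat drivers 1 < 5 → not met
9. preventable accidents in the past year 8 > 5 → not met
Not met: 9 of 9

9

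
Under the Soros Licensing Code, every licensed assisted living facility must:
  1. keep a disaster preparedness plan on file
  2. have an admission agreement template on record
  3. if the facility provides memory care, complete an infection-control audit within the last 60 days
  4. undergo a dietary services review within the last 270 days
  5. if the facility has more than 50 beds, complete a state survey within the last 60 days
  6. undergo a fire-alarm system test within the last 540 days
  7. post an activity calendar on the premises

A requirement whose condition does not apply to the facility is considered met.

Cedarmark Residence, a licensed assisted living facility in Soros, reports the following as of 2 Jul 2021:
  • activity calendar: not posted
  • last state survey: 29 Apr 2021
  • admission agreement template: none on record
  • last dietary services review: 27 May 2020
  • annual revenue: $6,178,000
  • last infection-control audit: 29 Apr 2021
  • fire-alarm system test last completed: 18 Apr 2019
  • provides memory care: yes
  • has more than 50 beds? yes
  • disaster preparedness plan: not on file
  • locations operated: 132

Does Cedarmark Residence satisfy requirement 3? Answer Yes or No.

3. condition 'provides memory care' holds; infection-control audit 64 days ago vs limit 60 → not met

No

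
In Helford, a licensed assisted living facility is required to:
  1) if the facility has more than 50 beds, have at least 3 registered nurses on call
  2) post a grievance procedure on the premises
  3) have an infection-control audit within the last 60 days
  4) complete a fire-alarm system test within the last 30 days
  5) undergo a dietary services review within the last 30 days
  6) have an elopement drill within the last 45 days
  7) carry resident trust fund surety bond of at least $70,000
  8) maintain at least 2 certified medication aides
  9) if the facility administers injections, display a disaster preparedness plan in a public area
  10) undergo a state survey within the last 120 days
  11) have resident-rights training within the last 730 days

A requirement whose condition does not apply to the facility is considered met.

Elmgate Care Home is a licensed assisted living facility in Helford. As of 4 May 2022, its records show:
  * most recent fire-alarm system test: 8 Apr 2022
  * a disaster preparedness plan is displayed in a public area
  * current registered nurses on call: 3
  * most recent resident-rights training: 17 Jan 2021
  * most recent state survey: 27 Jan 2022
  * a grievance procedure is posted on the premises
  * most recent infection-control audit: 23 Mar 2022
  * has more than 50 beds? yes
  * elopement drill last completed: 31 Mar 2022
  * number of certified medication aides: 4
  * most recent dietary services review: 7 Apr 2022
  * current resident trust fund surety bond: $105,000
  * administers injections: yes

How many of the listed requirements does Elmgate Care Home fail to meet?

0

1. condition 'has more than 50 beds' holds; registered nurses on call 3 ≥ 3 → met
2. grievance procedure present → met
3. infection-control audit 42 days ago vs limit 60 → met
4. fire-alarm system test 26 days ago vs limit 30 → met
5. dietary services review 27 days ago vs limit 30 → met
6. elopement drill 34 days ago vs limit 45 → met
7. resident trust fund surety bond $105,000 ≥ $70,000 → met
8. certified medication aides 4 ≥ 2 → met
9. condition 'administers injections' holds; disaster preparedness plan present → met
10. state survey 97 days ago vs limit 120 → met
11. resident-rights training 472 days ago vs limit 730 → met
Not met: 0 of 11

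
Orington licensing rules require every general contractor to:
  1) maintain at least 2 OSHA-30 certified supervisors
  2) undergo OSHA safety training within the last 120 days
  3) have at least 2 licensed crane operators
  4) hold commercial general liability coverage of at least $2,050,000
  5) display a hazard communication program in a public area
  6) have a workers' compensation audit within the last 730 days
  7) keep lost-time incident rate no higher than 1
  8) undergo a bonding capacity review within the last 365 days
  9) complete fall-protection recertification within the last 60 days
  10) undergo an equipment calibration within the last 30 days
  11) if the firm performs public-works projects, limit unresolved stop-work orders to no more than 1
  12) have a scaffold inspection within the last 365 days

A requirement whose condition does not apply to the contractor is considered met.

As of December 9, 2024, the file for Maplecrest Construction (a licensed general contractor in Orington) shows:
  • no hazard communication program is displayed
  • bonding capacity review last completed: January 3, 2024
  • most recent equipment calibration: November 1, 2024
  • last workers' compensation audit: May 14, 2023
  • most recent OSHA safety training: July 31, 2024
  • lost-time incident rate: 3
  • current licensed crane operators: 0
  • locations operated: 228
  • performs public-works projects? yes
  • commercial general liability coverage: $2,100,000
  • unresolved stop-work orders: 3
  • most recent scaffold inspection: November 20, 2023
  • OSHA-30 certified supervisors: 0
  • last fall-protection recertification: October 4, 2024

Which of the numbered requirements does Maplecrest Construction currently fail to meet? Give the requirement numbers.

1. OSHA-30 certified supervisors 0 < 2 → not met
2. OSHA safety training 131 days ago vs limit 120 → not met
3. licensed crane operators 0 < 2 → not met
4. commercial general liability coverage $2,100,000 ≥ $2,050,000 → met
5. hazard communication program absent → not met
6. workers' compensation audit 575 days ago vs limit 730 → met
7. lost-time incident rate 3 > 1 → not met
8. bonding capacity review 341 days ago vs limit 365 → met
9. fall-protection recertification 66 days ago vs limit 60 → not met
10. equipment calibration 38 days ago vs limit 30 → not met
11. condition 'performs public-works projects' holds; unresolved stop-work orders 3 > 1 → not met
12. scaffold inspection 385 days ago vs limit 365 → not met
Not met: 1, 2, 3, 5, 7, 9, 10, 11, 12

1, 2, 3, 5, 7, 9, 10, 11, 12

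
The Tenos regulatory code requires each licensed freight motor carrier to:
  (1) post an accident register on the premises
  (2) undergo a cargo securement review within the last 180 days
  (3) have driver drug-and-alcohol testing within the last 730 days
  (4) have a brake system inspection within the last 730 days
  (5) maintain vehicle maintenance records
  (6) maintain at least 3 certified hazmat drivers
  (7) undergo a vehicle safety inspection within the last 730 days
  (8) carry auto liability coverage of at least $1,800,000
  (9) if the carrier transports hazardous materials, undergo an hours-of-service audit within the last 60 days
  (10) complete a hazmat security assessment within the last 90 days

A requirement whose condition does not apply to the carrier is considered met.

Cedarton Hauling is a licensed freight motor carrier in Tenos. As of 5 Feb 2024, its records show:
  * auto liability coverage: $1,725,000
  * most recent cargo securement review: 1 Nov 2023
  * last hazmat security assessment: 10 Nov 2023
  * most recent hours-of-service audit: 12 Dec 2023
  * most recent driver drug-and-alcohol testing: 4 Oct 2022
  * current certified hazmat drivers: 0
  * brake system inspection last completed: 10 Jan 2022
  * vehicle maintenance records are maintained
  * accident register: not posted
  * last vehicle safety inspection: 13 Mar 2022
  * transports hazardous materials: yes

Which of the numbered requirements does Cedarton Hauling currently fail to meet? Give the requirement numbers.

1. accident register absent → not met
2. cargo securement review 96 days ago vs limit 180 → met
3. driver drug-and-alcohol testing 489 days ago vs limit 730 → met
4. brake system inspection 756 days ago vs limit 730 → not met
5. vehicle maintenance records present → met
6. certified hazmat drivers 0 < 3 → not met
7. vehicle safety inspection 694 days ago vs limit 730 → met
8. auto liability coverage $1,725,000 < $1,800,000 → not met
9. condition 'transports hazardous materials' holds; hours-of-service audit 55 days ago vs limit 60 → met
10. hazmat security assessment 87 days ago vs limit 90 → met
Not met: 1, 4, 6, 8

1, 4, 6, 8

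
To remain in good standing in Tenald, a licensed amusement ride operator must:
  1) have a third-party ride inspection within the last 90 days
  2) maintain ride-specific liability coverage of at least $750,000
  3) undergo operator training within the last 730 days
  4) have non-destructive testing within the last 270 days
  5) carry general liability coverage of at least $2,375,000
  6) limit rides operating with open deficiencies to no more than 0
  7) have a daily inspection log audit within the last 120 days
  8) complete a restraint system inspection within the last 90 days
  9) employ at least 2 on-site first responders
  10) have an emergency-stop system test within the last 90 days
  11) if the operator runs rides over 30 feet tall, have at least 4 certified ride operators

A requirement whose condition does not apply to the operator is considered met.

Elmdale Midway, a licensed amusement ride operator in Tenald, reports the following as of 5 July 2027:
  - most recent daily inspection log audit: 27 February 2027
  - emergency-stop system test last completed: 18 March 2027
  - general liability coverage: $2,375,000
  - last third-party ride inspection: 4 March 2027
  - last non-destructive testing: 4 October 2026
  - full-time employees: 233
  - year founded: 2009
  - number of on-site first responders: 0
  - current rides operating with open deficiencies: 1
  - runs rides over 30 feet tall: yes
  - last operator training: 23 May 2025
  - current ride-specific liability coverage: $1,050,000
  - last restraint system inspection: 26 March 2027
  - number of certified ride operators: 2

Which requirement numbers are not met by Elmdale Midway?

1, 3, 4, 6, 7, 8, 9, 10, 11

1. third-party ride inspection 123 days ago vs limit 90 → not met
2. ride-specific liability coverage $1,050,000 ≥ $750,000 → met
3. operator training 773 days ago vs limit 730 → not met
4. non-destructive testing 274 days ago vs limit 270 → not met
5. general liability coverage $2,375,000 ≥ $2,375,000 → met
6. rides operating with open deficiencies 1 > 0 → not met
7. daily inspection log audit 128 days ago vs limit 120 → not met
8. restraint system inspection 101 days ago vs limit 90 → not met
9. on-site first responders 0 < 2 → not met
10. emergency-stop system test 109 days ago vs limit 90 → not met
11. condition 'runs rides over 30 feet tall' holds; certified ride operators 2 < 4 → not met
Not met: 1, 3, 4, 6, 7, 8, 9, 10, 11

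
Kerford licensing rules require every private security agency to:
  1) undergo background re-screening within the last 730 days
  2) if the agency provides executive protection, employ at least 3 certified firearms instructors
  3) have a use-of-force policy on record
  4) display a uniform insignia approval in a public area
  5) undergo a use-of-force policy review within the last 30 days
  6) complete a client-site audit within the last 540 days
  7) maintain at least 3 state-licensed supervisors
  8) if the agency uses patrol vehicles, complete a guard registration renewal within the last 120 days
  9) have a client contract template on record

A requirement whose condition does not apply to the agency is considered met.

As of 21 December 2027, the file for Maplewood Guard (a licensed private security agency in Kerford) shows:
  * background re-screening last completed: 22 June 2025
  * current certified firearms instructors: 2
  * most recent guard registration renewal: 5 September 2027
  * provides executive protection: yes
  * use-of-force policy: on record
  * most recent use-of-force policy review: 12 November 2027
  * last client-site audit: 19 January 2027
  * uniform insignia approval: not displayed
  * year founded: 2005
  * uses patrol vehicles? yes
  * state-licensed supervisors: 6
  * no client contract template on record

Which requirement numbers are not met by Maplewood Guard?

1. background re-screening 912 days ago vs limit 730 → not met
2. condition 'provides executive protection' holds; certified firearms instructors 2 < 3 → not met
3. use-of-force policy present → met
4. uniform insignia approval absent → not met
5. use-of-force policy review 39 days ago vs limit 30 → not met
6. client-site audit 336 days ago vs limit 540 → met
7. state-licensed supervisors 6 ≥ 3 → met
8. condition 'uses patrol vehicles' holds; guard registration renewal 107 days ago vs limit 120 → met
9. client contract template absent → not met
Not met: 1, 2, 4, 5, 9

1, 2, 4, 5, 9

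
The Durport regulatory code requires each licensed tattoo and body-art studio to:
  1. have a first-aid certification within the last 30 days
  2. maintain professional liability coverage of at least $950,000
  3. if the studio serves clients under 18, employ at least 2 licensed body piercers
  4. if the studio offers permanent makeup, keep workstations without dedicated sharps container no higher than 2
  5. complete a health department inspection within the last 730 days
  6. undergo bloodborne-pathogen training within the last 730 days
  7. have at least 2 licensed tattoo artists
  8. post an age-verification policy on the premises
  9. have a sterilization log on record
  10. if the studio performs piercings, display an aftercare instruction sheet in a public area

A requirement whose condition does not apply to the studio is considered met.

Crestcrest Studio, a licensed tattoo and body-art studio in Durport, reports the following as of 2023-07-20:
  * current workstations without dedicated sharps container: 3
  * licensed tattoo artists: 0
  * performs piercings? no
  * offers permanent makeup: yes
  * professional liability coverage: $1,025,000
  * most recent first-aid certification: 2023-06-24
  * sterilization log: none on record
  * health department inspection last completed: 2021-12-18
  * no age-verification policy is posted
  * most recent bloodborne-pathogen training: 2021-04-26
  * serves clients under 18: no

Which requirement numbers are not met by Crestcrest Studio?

4, 6, 7, 8, 9

1. first-aid certification 26 days ago vs limit 30 → met
2. professional liability coverage $1,025,000 ≥ $950,000 → met
3. condition 'serves clients under 18' does not hold → requirement n/a → met
4. condition 'offers permanent makeup' holds; workstations without dedicated sharps container 3 > 2 → not met
5. health department inspection 579 days ago vs limit 730 → met
6. bloodborne-pathogen training 815 days ago vs limit 730 → not met
7. licensed tattoo artists 0 < 2 → not met
8. age-verification policy absent → not met
9. sterilization log absent → not met
10. condition 'performs piercings' does not hold → requirement n/a → met
Not met: 4, 6, 7, 8, 9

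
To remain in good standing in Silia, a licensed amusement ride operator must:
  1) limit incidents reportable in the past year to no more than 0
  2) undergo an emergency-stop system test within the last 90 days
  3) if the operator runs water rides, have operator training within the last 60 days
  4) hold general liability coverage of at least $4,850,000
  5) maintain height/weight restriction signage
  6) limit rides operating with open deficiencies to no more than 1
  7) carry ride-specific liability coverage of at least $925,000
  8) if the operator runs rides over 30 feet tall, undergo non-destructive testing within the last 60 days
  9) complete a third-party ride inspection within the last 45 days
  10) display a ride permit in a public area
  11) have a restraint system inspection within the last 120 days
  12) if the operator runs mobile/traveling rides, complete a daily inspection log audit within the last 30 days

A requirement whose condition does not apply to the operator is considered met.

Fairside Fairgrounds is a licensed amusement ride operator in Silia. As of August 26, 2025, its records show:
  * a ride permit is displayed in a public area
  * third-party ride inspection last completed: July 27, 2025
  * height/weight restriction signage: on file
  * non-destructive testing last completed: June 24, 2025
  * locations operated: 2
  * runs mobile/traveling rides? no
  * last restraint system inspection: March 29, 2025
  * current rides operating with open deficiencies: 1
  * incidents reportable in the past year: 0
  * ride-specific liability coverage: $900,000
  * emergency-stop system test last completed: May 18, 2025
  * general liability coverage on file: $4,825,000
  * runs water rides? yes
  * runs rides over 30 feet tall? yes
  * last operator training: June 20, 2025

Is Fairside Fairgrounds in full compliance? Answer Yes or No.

No

1. incidents reportable in the past year 0 ≤ 0 → met
2. emergency-stop system test 100 days ago vs limit 90 → not met
3. condition 'runs water rides' holds; operator training 67 days ago vs limit 60 → not met
4. general liability coverage $4,825,000 < $4,850,000 → not met
5. height/weight restriction signage present → met
6. rides operating with open deficiencies 1 ≤ 1 → met
7. ride-specific liability coverage $900,000 < $925,000 → not met
8. condition 'runs rides over 30 feet tall' holds; non-destructive testing 63 days ago vs limit 60 → not met
9. third-party ride inspection 30 days ago vs limit 45 → met
10. ride permit present → met
11. restraint system inspection 150 days ago vs limit 120 → not met
12. condition 'runs mobile/traveling rides' does not hold → requirement n/a → met
Not met: 2, 3, 4, 7, 8, 11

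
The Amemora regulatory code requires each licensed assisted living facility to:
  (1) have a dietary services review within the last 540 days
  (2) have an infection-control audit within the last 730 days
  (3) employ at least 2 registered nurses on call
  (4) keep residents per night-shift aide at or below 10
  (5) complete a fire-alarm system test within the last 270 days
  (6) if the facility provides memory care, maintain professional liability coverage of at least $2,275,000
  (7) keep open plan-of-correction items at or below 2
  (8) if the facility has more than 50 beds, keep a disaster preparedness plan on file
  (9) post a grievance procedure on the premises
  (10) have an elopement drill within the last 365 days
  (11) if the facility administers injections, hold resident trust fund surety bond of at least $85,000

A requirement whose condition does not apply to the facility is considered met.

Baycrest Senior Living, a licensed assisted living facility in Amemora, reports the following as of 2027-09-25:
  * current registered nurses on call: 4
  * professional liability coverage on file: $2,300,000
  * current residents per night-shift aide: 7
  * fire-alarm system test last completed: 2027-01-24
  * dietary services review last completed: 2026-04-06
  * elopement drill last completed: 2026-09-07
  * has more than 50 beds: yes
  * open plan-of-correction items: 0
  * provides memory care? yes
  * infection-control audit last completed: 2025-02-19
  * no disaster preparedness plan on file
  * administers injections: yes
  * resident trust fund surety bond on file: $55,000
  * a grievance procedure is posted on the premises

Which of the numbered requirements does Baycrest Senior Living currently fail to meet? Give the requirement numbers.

2, 8, 10, 11

1. dietary services review 537 days ago vs limit 540 → met
2. infection-control audit 948 days ago vs limit 730 → not met
3. registered nurses on call 4 ≥ 2 → met
4. residents per night-shift aide 7 ≤ 10 → met
5. fire-alarm system test 244 days ago vs limit 270 → met
6. condition 'provides memory care' holds; professional liability coverage $2,300,000 ≥ $2,275,000 → met
7. open plan-of-correction items 0 ≤ 2 → met
8. condition 'has more than 50 beds' holds; disaster preparedness plan absent → not met
9. grievance procedure present → met
10. elopement drill 383 days ago vs limit 365 → not met
11. condition 'administers injections' holds; resident trust fund surety bond $55,000 < $85,000 → not met
Not met: 2, 8, 10, 11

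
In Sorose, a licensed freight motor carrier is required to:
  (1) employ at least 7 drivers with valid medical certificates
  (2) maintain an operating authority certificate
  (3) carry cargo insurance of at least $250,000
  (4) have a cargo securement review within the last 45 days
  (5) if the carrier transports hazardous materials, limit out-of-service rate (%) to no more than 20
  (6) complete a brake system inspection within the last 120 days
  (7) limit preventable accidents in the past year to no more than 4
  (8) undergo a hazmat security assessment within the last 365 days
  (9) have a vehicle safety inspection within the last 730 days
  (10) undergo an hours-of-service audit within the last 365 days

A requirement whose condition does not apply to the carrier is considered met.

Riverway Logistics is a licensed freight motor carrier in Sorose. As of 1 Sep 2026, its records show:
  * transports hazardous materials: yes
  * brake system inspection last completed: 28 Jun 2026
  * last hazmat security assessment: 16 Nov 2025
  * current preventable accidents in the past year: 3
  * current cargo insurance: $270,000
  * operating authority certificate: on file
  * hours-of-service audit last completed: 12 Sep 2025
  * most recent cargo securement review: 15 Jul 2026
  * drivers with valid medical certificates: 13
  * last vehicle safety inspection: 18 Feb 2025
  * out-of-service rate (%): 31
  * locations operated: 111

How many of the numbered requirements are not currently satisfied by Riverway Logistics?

1. drivers with valid medical certificates 13 ≥ 7 → met
2. operating authority certificate present → met
3. cargo insurance $270,000 ≥ $250,000 → met
4. cargo securement review 48 days ago vs limit 45 → not met
5. condition 'transports hazardous materials' holds; out-of-service rate (%) 31 > 20 → not met
6. brake system inspection 65 days ago vs limit 120 → met
7. preventable accidents in the past year 3 ≤ 4 → met
8. hazmat security assessment 289 days ago vs limit 365 → met
9. vehicle safety inspection 560 days ago vs limit 730 → met
10. hours-of-service audit 354 days ago vs limit 365 → met
Not met: 2 of 10

2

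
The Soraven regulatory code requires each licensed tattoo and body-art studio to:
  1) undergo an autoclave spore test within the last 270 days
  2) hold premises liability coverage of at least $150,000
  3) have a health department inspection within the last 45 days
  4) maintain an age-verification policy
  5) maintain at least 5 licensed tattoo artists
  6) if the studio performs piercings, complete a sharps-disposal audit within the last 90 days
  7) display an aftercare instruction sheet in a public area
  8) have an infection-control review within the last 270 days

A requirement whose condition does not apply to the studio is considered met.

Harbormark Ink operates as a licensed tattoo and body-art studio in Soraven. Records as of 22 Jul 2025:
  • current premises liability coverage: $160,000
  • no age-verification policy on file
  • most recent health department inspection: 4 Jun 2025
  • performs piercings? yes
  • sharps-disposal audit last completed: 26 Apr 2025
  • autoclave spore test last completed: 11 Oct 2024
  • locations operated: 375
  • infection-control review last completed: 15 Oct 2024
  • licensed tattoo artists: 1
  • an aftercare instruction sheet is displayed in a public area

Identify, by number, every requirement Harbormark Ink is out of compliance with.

1. autoclave spore test 284 days ago vs limit 270 → not met
2. premises liability coverage $160,000 ≥ $150,000 → met
3. health department inspection 48 days ago vs limit 45 → not met
4. age-verification policy absent → not met
5. licensed tattoo artists 1 < 5 → not met
6. condition 'performs piercings' holds; sharps-disposal audit 87 days ago vs limit 90 → met
7. aftercare instruction sheet present → met
8. infection-control review 280 days ago vs limit 270 → not met
Not met: 1, 3, 4, 5, 8

1, 3, 4, 5, 8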